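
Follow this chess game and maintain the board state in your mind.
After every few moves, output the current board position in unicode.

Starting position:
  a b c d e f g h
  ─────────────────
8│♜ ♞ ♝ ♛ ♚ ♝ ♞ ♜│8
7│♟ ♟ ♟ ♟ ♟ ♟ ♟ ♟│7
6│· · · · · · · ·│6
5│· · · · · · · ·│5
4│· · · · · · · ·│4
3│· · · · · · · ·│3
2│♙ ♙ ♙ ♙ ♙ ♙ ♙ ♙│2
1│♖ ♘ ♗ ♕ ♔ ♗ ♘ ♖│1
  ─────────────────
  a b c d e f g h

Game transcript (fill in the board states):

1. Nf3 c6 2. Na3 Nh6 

  a b c d e f g h
  ─────────────────
8│♜ ♞ ♝ ♛ ♚ ♝ · ♜│8
7│♟ ♟ · ♟ ♟ ♟ ♟ ♟│7
6│· · ♟ · · · · ♞│6
5│· · · · · · · ·│5
4│· · · · · · · ·│4
3│♘ · · · · ♘ · ·│3
2│♙ ♙ ♙ ♙ ♙ ♙ ♙ ♙│2
1│♖ · ♗ ♕ ♔ ♗ · ♖│1
  ─────────────────
  a b c d e f g h

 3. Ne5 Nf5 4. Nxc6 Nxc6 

  a b c d e f g h
  ─────────────────
8│♜ · ♝ ♛ ♚ ♝ · ♜│8
7│♟ ♟ · ♟ ♟ ♟ ♟ ♟│7
6│· · ♞ · · · · ·│6
5│· · · · · ♞ · ·│5
4│· · · · · · · ·│4
3│♘ · · · · · · ·│3
2│♙ ♙ ♙ ♙ ♙ ♙ ♙ ♙│2
1│♖ · ♗ ♕ ♔ ♗ · ♖│1
  ─────────────────
  a b c d e f g h

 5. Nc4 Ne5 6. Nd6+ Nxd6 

  a b c d e f g h
  ─────────────────
8│♜ · ♝ ♛ ♚ ♝ · ♜│8
7│♟ ♟ · ♟ ♟ ♟ ♟ ♟│7
6│· · · ♞ · · · ·│6
5│· · · · ♞ · · ·│5
4│· · · · · · · ·│4
3│· · · · · · · ·│3
2│♙ ♙ ♙ ♙ ♙ ♙ ♙ ♙│2
1│♖ · ♗ ♕ ♔ ♗ · ♖│1
  ─────────────────
  a b c d e f g h

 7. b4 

  a b c d e f g h
  ─────────────────
8│♜ · ♝ ♛ ♚ ♝ · ♜│8
7│♟ ♟ · ♟ ♟ ♟ ♟ ♟│7
6│· · · ♞ · · · ·│6
5│· · · · ♞ · · ·│5
4│· ♙ · · · · · ·│4
3│· · · · · · · ·│3
2│♙ · ♙ ♙ ♙ ♙ ♙ ♙│2
1│♖ · ♗ ♕ ♔ ♗ · ♖│1
  ─────────────────
  a b c d e f g h


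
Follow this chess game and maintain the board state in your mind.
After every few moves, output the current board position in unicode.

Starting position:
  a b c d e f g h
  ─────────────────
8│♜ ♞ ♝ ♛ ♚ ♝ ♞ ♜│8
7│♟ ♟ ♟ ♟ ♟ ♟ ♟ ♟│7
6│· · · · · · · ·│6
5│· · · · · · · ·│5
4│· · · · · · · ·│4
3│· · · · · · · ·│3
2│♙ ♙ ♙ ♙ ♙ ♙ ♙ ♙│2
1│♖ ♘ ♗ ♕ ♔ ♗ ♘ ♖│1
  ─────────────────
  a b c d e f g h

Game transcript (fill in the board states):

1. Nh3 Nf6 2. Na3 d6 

  a b c d e f g h
  ─────────────────
8│♜ ♞ ♝ ♛ ♚ ♝ · ♜│8
7│♟ ♟ ♟ · ♟ ♟ ♟ ♟│7
6│· · · ♟ · ♞ · ·│6
5│· · · · · · · ·│5
4│· · · · · · · ·│4
3│♘ · · · · · · ♘│3
2│♙ ♙ ♙ ♙ ♙ ♙ ♙ ♙│2
1│♖ · ♗ ♕ ♔ ♗ · ♖│1
  ─────────────────
  a b c d e f g h

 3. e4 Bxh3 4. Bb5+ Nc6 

  a b c d e f g h
  ─────────────────
8│♜ · · ♛ ♚ ♝ · ♜│8
7│♟ ♟ ♟ · ♟ ♟ ♟ ♟│7
6│· · ♞ ♟ · ♞ · ·│6
5│· ♗ · · · · · ·│5
4│· · · · ♙ · · ·│4
3│♘ · · · · · · ♝│3
2│♙ ♙ ♙ ♙ · ♙ ♙ ♙│2
1│♖ · ♗ ♕ ♔ · · ♖│1
  ─────────────────
  a b c d e f g h

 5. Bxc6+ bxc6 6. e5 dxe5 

  a b c d e f g h
  ─────────────────
8│♜ · · ♛ ♚ ♝ · ♜│8
7│♟ · ♟ · ♟ ♟ ♟ ♟│7
6│· · ♟ · · ♞ · ·│6
5│· · · · ♟ · · ·│5
4│· · · · · · · ·│4
3│♘ · · · · · · ♝│3
2│♙ ♙ ♙ ♙ · ♙ ♙ ♙│2
1│♖ · ♗ ♕ ♔ · · ♖│1
  ─────────────────
  a b c d e f g h

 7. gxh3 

  a b c d e f g h
  ─────────────────
8│♜ · · ♛ ♚ ♝ · ♜│8
7│♟ · ♟ · ♟ ♟ ♟ ♟│7
6│· · ♟ · · ♞ · ·│6
5│· · · · ♟ · · ·│5
4│· · · · · · · ·│4
3│♘ · · · · · · ♙│3
2│♙ ♙ ♙ ♙ · ♙ · ♙│2
1│♖ · ♗ ♕ ♔ · · ♖│1
  ─────────────────
  a b c d e f g h


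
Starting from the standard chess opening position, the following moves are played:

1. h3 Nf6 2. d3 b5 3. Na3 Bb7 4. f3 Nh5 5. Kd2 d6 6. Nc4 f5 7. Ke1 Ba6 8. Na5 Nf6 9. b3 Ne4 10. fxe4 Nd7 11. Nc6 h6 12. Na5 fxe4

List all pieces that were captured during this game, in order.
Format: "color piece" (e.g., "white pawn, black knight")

Tracking captures:
  fxe4: captured black knight
  fxe4: captured white pawn

black knight, white pawn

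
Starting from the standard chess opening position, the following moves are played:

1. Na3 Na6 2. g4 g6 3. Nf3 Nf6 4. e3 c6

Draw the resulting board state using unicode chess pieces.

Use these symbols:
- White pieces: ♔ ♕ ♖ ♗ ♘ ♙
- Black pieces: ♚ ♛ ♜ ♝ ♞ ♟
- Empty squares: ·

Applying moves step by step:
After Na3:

♜ ♞ ♝ ♛ ♚ ♝ ♞ ♜
♟ ♟ ♟ ♟ ♟ ♟ ♟ ♟
· · · · · · · ·
· · · · · · · ·
· · · · · · · ·
♘ · · · · · · ·
♙ ♙ ♙ ♙ ♙ ♙ ♙ ♙
♖ · ♗ ♕ ♔ ♗ ♘ ♖


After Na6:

♜ · ♝ ♛ ♚ ♝ ♞ ♜
♟ ♟ ♟ ♟ ♟ ♟ ♟ ♟
♞ · · · · · · ·
· · · · · · · ·
· · · · · · · ·
♘ · · · · · · ·
♙ ♙ ♙ ♙ ♙ ♙ ♙ ♙
♖ · ♗ ♕ ♔ ♗ ♘ ♖


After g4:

♜ · ♝ ♛ ♚ ♝ ♞ ♜
♟ ♟ ♟ ♟ ♟ ♟ ♟ ♟
♞ · · · · · · ·
· · · · · · · ·
· · · · · · ♙ ·
♘ · · · · · · ·
♙ ♙ ♙ ♙ ♙ ♙ · ♙
♖ · ♗ ♕ ♔ ♗ ♘ ♖


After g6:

♜ · ♝ ♛ ♚ ♝ ♞ ♜
♟ ♟ ♟ ♟ ♟ ♟ · ♟
♞ · · · · · ♟ ·
· · · · · · · ·
· · · · · · ♙ ·
♘ · · · · · · ·
♙ ♙ ♙ ♙ ♙ ♙ · ♙
♖ · ♗ ♕ ♔ ♗ ♘ ♖


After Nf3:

♜ · ♝ ♛ ♚ ♝ ♞ ♜
♟ ♟ ♟ ♟ ♟ ♟ · ♟
♞ · · · · · ♟ ·
· · · · · · · ·
· · · · · · ♙ ·
♘ · · · · ♘ · ·
♙ ♙ ♙ ♙ ♙ ♙ · ♙
♖ · ♗ ♕ ♔ ♗ · ♖


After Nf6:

♜ · ♝ ♛ ♚ ♝ · ♜
♟ ♟ ♟ ♟ ♟ ♟ · ♟
♞ · · · · ♞ ♟ ·
· · · · · · · ·
· · · · · · ♙ ·
♘ · · · · ♘ · ·
♙ ♙ ♙ ♙ ♙ ♙ · ♙
♖ · ♗ ♕ ♔ ♗ · ♖


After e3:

♜ · ♝ ♛ ♚ ♝ · ♜
♟ ♟ ♟ ♟ ♟ ♟ · ♟
♞ · · · · ♞ ♟ ·
· · · · · · · ·
· · · · · · ♙ ·
♘ · · · ♙ ♘ · ·
♙ ♙ ♙ ♙ · ♙ · ♙
♖ · ♗ ♕ ♔ ♗ · ♖


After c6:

♜ · ♝ ♛ ♚ ♝ · ♜
♟ ♟ · ♟ ♟ ♟ · ♟
♞ · ♟ · · ♞ ♟ ·
· · · · · · · ·
· · · · · · ♙ ·
♘ · · · ♙ ♘ · ·
♙ ♙ ♙ ♙ · ♙ · ♙
♖ · ♗ ♕ ♔ ♗ · ♖



  a b c d e f g h
  ─────────────────
8│♜ · ♝ ♛ ♚ ♝ · ♜│8
7│♟ ♟ · ♟ ♟ ♟ · ♟│7
6│♞ · ♟ · · ♞ ♟ ·│6
5│· · · · · · · ·│5
4│· · · · · · ♙ ·│4
3│♘ · · · ♙ ♘ · ·│3
2│♙ ♙ ♙ ♙ · ♙ · ♙│2
1│♖ · ♗ ♕ ♔ ♗ · ♖│1
  ─────────────────
  a b c d e f g h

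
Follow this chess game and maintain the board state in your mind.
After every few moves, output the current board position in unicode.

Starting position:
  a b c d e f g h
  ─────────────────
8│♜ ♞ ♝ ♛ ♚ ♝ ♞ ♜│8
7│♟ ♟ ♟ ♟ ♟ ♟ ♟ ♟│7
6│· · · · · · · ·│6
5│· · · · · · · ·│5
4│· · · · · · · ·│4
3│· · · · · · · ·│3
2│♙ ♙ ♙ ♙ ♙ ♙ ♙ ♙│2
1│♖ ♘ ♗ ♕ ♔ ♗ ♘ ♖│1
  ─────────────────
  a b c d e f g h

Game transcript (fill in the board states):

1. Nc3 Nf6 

  a b c d e f g h
  ─────────────────
8│♜ ♞ ♝ ♛ ♚ ♝ · ♜│8
7│♟ ♟ ♟ ♟ ♟ ♟ ♟ ♟│7
6│· · · · · ♞ · ·│6
5│· · · · · · · ·│5
4│· · · · · · · ·│4
3│· · ♘ · · · · ·│3
2│♙ ♙ ♙ ♙ ♙ ♙ ♙ ♙│2
1│♖ · ♗ ♕ ♔ ♗ ♘ ♖│1
  ─────────────────
  a b c d e f g h

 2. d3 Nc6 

  a b c d e f g h
  ─────────────────
8│♜ · ♝ ♛ ♚ ♝ · ♜│8
7│♟ ♟ ♟ ♟ ♟ ♟ ♟ ♟│7
6│· · ♞ · · ♞ · ·│6
5│· · · · · · · ·│5
4│· · · · · · · ·│4
3│· · ♘ ♙ · · · ·│3
2│♙ ♙ ♙ · ♙ ♙ ♙ ♙│2
1│♖ · ♗ ♕ ♔ ♗ ♘ ♖│1
  ─────────────────
  a b c d e f g h

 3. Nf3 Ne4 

  a b c d e f g h
  ─────────────────
8│♜ · ♝ ♛ ♚ ♝ · ♜│8
7│♟ ♟ ♟ ♟ ♟ ♟ ♟ ♟│7
6│· · ♞ · · · · ·│6
5│· · · · · · · ·│5
4│· · · · ♞ · · ·│4
3│· · ♘ ♙ · ♘ · ·│3
2│♙ ♙ ♙ · ♙ ♙ ♙ ♙│2
1│♖ · ♗ ♕ ♔ ♗ · ♖│1
  ─────────────────
  a b c d e f g h

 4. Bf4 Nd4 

  a b c d e f g h
  ─────────────────
8│♜ · ♝ ♛ ♚ ♝ · ♜│8
7│♟ ♟ ♟ ♟ ♟ ♟ ♟ ♟│7
6│· · · · · · · ·│6
5│· · · · · · · ·│5
4│· · · ♞ ♞ ♗ · ·│4
3│· · ♘ ♙ · ♘ · ·│3
2│♙ ♙ ♙ · ♙ ♙ ♙ ♙│2
1│♖ · · ♕ ♔ ♗ · ♖│1
  ─────────────────
  a b c d e f g h

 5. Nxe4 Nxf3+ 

  a b c d e f g h
  ─────────────────
8│♜ · ♝ ♛ ♚ ♝ · ♜│8
7│♟ ♟ ♟ ♟ ♟ ♟ ♟ ♟│7
6│· · · · · · · ·│6
5│· · · · · · · ·│5
4│· · · · ♘ ♗ · ·│4
3│· · · ♙ · ♞ · ·│3
2│♙ ♙ ♙ · ♙ ♙ ♙ ♙│2
1│♖ · · ♕ ♔ ♗ · ♖│1
  ─────────────────
  a b c d e f g h



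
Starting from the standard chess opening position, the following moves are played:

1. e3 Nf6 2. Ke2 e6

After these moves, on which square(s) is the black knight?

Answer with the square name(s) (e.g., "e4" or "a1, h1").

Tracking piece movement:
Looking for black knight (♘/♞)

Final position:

  a b c d e f g h
  ─────────────────
8│♜ ♞ ♝ ♛ ♚ ♝ · ♜│8
7│♟ ♟ ♟ ♟ · ♟ ♟ ♟│7
6│· · · · ♟ ♞ · ·│6
5│· · · · · · · ·│5
4│· · · · · · · ·│4
3│· · · · ♙ · · ·│3
2│♙ ♙ ♙ ♙ ♔ ♙ ♙ ♙│2
1│♖ ♘ ♗ ♕ · ♗ ♘ ♖│1
  ─────────────────
  a b c d e f g h


b8, f6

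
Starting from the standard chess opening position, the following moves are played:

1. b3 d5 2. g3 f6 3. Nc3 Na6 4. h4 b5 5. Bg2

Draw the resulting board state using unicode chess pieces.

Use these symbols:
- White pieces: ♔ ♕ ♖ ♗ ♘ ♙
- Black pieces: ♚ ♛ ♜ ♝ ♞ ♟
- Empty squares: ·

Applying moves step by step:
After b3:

♜ ♞ ♝ ♛ ♚ ♝ ♞ ♜
♟ ♟ ♟ ♟ ♟ ♟ ♟ ♟
· · · · · · · ·
· · · · · · · ·
· · · · · · · ·
· ♙ · · · · · ·
♙ · ♙ ♙ ♙ ♙ ♙ ♙
♖ ♘ ♗ ♕ ♔ ♗ ♘ ♖


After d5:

♜ ♞ ♝ ♛ ♚ ♝ ♞ ♜
♟ ♟ ♟ · ♟ ♟ ♟ ♟
· · · · · · · ·
· · · ♟ · · · ·
· · · · · · · ·
· ♙ · · · · · ·
♙ · ♙ ♙ ♙ ♙ ♙ ♙
♖ ♘ ♗ ♕ ♔ ♗ ♘ ♖


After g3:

♜ ♞ ♝ ♛ ♚ ♝ ♞ ♜
♟ ♟ ♟ · ♟ ♟ ♟ ♟
· · · · · · · ·
· · · ♟ · · · ·
· · · · · · · ·
· ♙ · · · · ♙ ·
♙ · ♙ ♙ ♙ ♙ · ♙
♖ ♘ ♗ ♕ ♔ ♗ ♘ ♖


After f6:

♜ ♞ ♝ ♛ ♚ ♝ ♞ ♜
♟ ♟ ♟ · ♟ · ♟ ♟
· · · · · ♟ · ·
· · · ♟ · · · ·
· · · · · · · ·
· ♙ · · · · ♙ ·
♙ · ♙ ♙ ♙ ♙ · ♙
♖ ♘ ♗ ♕ ♔ ♗ ♘ ♖


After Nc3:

♜ ♞ ♝ ♛ ♚ ♝ ♞ ♜
♟ ♟ ♟ · ♟ · ♟ ♟
· · · · · ♟ · ·
· · · ♟ · · · ·
· · · · · · · ·
· ♙ ♘ · · · ♙ ·
♙ · ♙ ♙ ♙ ♙ · ♙
♖ · ♗ ♕ ♔ ♗ ♘ ♖


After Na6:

♜ · ♝ ♛ ♚ ♝ ♞ ♜
♟ ♟ ♟ · ♟ · ♟ ♟
♞ · · · · ♟ · ·
· · · ♟ · · · ·
· · · · · · · ·
· ♙ ♘ · · · ♙ ·
♙ · ♙ ♙ ♙ ♙ · ♙
♖ · ♗ ♕ ♔ ♗ ♘ ♖


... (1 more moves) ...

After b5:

♜ · ♝ ♛ ♚ ♝ ♞ ♜
♟ · ♟ · ♟ · ♟ ♟
♞ · · · · ♟ · ·
· ♟ · ♟ · · · ·
· · · · · · · ♙
· ♙ ♘ · · · ♙ ·
♙ · ♙ ♙ ♙ ♙ · ·
♖ · ♗ ♕ ♔ ♗ ♘ ♖


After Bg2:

♜ · ♝ ♛ ♚ ♝ ♞ ♜
♟ · ♟ · ♟ · ♟ ♟
♞ · · · · ♟ · ·
· ♟ · ♟ · · · ·
· · · · · · · ♙
· ♙ ♘ · · · ♙ ·
♙ · ♙ ♙ ♙ ♙ ♗ ·
♖ · ♗ ♕ ♔ · ♘ ♖



  a b c d e f g h
  ─────────────────
8│♜ · ♝ ♛ ♚ ♝ ♞ ♜│8
7│♟ · ♟ · ♟ · ♟ ♟│7
6│♞ · · · · ♟ · ·│6
5│· ♟ · ♟ · · · ·│5
4│· · · · · · · ♙│4
3│· ♙ ♘ · · · ♙ ·│3
2│♙ · ♙ ♙ ♙ ♙ ♗ ·│2
1│♖ · ♗ ♕ ♔ · ♘ ♖│1
  ─────────────────
  a b c d e f g h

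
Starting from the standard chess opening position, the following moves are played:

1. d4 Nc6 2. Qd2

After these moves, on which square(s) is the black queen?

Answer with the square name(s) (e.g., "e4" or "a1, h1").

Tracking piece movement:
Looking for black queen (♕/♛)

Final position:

  a b c d e f g h
  ─────────────────
8│♜ · ♝ ♛ ♚ ♝ ♞ ♜│8
7│♟ ♟ ♟ ♟ ♟ ♟ ♟ ♟│7
6│· · ♞ · · · · ·│6
5│· · · · · · · ·│5
4│· · · ♙ · · · ·│4
3│· · · · · · · ·│3
2│♙ ♙ ♙ ♕ ♙ ♙ ♙ ♙│2
1│♖ ♘ ♗ · ♔ ♗ ♘ ♖│1
  ─────────────────
  a b c d e f g h


d8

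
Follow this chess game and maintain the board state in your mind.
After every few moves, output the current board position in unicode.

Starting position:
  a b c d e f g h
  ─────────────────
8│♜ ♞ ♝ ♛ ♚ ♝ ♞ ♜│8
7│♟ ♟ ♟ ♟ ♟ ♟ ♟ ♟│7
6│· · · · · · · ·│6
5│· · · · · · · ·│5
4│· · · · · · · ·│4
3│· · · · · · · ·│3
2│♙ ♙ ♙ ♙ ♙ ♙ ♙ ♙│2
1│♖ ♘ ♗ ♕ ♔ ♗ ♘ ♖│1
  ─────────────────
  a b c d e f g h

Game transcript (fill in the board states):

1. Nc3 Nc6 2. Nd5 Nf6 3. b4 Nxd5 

  a b c d e f g h
  ─────────────────
8│♜ · ♝ ♛ ♚ ♝ · ♜│8
7│♟ ♟ ♟ ♟ ♟ ♟ ♟ ♟│7
6│· · ♞ · · · · ·│6
5│· · · ♞ · · · ·│5
4│· ♙ · · · · · ·│4
3│· · · · · · · ·│3
2│♙ · ♙ ♙ ♙ ♙ ♙ ♙│2
1│♖ · ♗ ♕ ♔ ♗ ♘ ♖│1
  ─────────────────
  a b c d e f g h

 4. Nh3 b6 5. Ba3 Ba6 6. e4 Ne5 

  a b c d e f g h
  ─────────────────
8│♜ · · ♛ ♚ ♝ · ♜│8
7│♟ · ♟ ♟ ♟ ♟ ♟ ♟│7
6│♝ ♟ · · · · · ·│6
5│· · · ♞ ♞ · · ·│5
4│· ♙ · · ♙ · · ·│4
3│♗ · · · · · · ♘│3
2│♙ · ♙ ♙ · ♙ ♙ ♙│2
1│♖ · · ♕ ♔ ♗ · ♖│1
  ─────────────────
  a b c d e f g h

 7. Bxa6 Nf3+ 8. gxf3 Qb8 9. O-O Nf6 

  a b c d e f g h
  ─────────────────
8│♜ ♛ · · ♚ ♝ · ♜│8
7│♟ · ♟ ♟ ♟ ♟ ♟ ♟│7
6│♗ ♟ · · · ♞ · ·│6
5│· · · · · · · ·│5
4│· ♙ · · ♙ · · ·│4
3│♗ · · · · ♙ · ♘│3
2│♙ · ♙ ♙ · ♙ · ♙│2
1│♖ · · ♕ · ♖ ♔ ·│1
  ─────────────────
  a b c d e f g h

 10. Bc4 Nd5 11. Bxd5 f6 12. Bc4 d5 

  a b c d e f g h
  ─────────────────
8│♜ ♛ · · ♚ ♝ · ♜│8
7│♟ · ♟ · ♟ · ♟ ♟│7
6│· ♟ · · · ♟ · ·│6
5│· · · ♟ · · · ·│5
4│· ♙ ♗ · ♙ · · ·│4
3│♗ · · · · ♙ · ♘│3
2│♙ · ♙ ♙ · ♙ · ♙│2
1│♖ · · ♕ · ♖ ♔ ·│1
  ─────────────────
  a b c d e f g h

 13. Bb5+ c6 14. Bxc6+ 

  a b c d e f g h
  ─────────────────
8│♜ ♛ · · ♚ ♝ · ♜│8
7│♟ · · · ♟ · ♟ ♟│7
6│· ♟ ♗ · · ♟ · ·│6
5│· · · ♟ · · · ·│5
4│· ♙ · · ♙ · · ·│4
3│♗ · · · · ♙ · ♘│3
2│♙ · ♙ ♙ · ♙ · ♙│2
1│♖ · · ♕ · ♖ ♔ ·│1
  ─────────────────
  a b c d e f g h


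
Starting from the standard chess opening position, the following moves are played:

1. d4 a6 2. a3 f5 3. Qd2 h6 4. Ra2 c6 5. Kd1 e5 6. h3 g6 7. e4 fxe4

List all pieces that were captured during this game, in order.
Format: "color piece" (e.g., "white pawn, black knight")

Tracking captures:
  fxe4: captured white pawn

white pawn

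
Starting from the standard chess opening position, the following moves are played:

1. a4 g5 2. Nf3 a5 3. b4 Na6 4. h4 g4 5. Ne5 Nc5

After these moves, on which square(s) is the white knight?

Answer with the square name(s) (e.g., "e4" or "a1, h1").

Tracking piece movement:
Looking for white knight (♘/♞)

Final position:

  a b c d e f g h
  ─────────────────
8│♜ · ♝ ♛ ♚ ♝ ♞ ♜│8
7│· ♟ ♟ ♟ ♟ ♟ · ♟│7
6│· · · · · · · ·│6
5│♟ · ♞ · ♘ · · ·│5
4│♙ ♙ · · · · ♟ ♙│4
3│· · · · · · · ·│3
2│· · ♙ ♙ ♙ ♙ ♙ ·│2
1│♖ ♘ ♗ ♕ ♔ ♗ · ♖│1
  ─────────────────
  a b c d e f g h


b1, e5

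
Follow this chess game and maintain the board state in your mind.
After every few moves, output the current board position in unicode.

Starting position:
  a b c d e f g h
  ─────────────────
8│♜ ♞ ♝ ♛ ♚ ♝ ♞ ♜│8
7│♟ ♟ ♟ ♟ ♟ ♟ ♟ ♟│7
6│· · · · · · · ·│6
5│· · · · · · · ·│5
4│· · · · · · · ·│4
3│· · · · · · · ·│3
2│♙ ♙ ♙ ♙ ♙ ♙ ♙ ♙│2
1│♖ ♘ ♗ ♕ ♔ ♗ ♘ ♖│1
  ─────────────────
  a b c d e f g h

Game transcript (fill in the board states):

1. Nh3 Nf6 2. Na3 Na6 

  a b c d e f g h
  ─────────────────
8│♜ · ♝ ♛ ♚ ♝ · ♜│8
7│♟ ♟ ♟ ♟ ♟ ♟ ♟ ♟│7
6│♞ · · · · ♞ · ·│6
5│· · · · · · · ·│5
4│· · · · · · · ·│4
3│♘ · · · · · · ♘│3
2│♙ ♙ ♙ ♙ ♙ ♙ ♙ ♙│2
1│♖ · ♗ ♕ ♔ ♗ · ♖│1
  ─────────────────
  a b c d e f g h

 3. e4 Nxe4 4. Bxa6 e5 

  a b c d e f g h
  ─────────────────
8│♜ · ♝ ♛ ♚ ♝ · ♜│8
7│♟ ♟ ♟ ♟ · ♟ ♟ ♟│7
6│♗ · · · · · · ·│6
5│· · · · ♟ · · ·│5
4│· · · · ♞ · · ·│4
3│♘ · · · · · · ♘│3
2│♙ ♙ ♙ ♙ · ♙ ♙ ♙│2
1│♖ · ♗ ♕ ♔ · · ♖│1
  ─────────────────
  a b c d e f g h

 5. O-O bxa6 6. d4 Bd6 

  a b c d e f g h
  ─────────────────
8│♜ · ♝ ♛ ♚ · · ♜│8
7│♟ · ♟ ♟ · ♟ ♟ ♟│7
6│♟ · · ♝ · · · ·│6
5│· · · · ♟ · · ·│5
4│· · · ♙ ♞ · · ·│4
3│♘ · · · · · · ♘│3
2│♙ ♙ ♙ · · ♙ ♙ ♙│2
1│♖ · ♗ ♕ · ♖ ♔ ·│1
  ─────────────────
  a b c d e f g h

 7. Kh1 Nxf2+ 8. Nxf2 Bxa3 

  a b c d e f g h
  ─────────────────
8│♜ · ♝ ♛ ♚ · · ♜│8
7│♟ · ♟ ♟ · ♟ ♟ ♟│7
6│♟ · · · · · · ·│6
5│· · · · ♟ · · ·│5
4│· · · ♙ · · · ·│4
3│♝ · · · · · · ·│3
2│♙ ♙ ♙ · · ♘ ♙ ♙│2
1│♖ · ♗ ♕ · ♖ · ♔│1
  ─────────────────
  a b c d e f g h

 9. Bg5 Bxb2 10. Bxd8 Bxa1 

  a b c d e f g h
  ─────────────────
8│♜ · ♝ ♗ ♚ · · ♜│8
7│♟ · ♟ ♟ · ♟ ♟ ♟│7
6│♟ · · · · · · ·│6
5│· · · · ♟ · · ·│5
4│· · · ♙ · · · ·│4
3│· · · · · · · ·│3
2│♙ · ♙ · · ♘ ♙ ♙│2
1│♝ · · ♕ · ♖ · ♔│1
  ─────────────────
  a b c d e f g h



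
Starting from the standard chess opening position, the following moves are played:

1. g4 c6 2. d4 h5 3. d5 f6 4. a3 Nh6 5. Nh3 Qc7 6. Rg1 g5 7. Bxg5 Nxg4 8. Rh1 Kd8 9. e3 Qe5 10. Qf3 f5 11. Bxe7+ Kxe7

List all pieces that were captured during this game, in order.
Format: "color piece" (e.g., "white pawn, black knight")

Tracking captures:
  Bxg5: captured black pawn
  Nxg4: captured white pawn
  Bxe7+: captured black pawn
  Kxe7: captured white bishop

black pawn, white pawn, black pawn, white bishop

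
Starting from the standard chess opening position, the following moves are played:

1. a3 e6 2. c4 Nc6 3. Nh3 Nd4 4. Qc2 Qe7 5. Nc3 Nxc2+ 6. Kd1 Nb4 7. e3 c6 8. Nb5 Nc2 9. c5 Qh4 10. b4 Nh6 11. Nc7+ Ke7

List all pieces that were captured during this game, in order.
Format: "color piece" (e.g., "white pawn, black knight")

Tracking captures:
  Nxc2+: captured white queen

white queen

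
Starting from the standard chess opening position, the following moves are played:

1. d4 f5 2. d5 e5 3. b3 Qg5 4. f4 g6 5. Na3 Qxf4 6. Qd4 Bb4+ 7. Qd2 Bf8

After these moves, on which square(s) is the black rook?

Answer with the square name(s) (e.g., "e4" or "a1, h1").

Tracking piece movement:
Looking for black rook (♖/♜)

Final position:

  a b c d e f g h
  ─────────────────
8│♜ ♞ ♝ · ♚ ♝ ♞ ♜│8
7│♟ ♟ ♟ ♟ · · · ♟│7
6│· · · · · · ♟ ·│6
5│· · · ♙ ♟ ♟ · ·│5
4│· · · · · ♛ · ·│4
3│♘ ♙ · · · · · ·│3
2│♙ · ♙ ♕ ♙ · ♙ ♙│2
1│♖ · ♗ · ♔ ♗ ♘ ♖│1
  ─────────────────
  a b c d e f g h


a8, h8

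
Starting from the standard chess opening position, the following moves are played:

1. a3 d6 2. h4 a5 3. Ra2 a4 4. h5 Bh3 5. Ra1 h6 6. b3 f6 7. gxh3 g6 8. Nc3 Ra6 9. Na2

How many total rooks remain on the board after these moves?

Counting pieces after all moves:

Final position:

  a b c d e f g h
  ─────────────────
8│· ♞ · ♛ ♚ ♝ ♞ ♜│8
7│· ♟ ♟ · ♟ · · ·│7
6│♜ · · ♟ · ♟ ♟ ♟│6
5│· · · · · · · ♙│5
4│♟ · · · · · · ·│4
3│♙ ♙ · · · · · ♙│3
2│♘ · ♙ ♙ ♙ ♙ · ·│2
1│♖ · ♗ ♕ ♔ ♗ ♘ ♖│1
  ─────────────────
  a b c d e f g h


4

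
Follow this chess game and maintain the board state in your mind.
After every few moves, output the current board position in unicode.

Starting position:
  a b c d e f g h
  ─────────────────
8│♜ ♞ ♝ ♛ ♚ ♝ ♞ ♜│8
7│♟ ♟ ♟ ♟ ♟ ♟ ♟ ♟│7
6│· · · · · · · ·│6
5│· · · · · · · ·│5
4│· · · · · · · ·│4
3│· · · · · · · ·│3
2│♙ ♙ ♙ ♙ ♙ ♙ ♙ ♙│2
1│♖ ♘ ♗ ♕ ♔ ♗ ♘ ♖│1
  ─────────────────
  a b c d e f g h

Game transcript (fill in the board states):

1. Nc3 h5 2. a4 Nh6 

  a b c d e f g h
  ─────────────────
8│♜ ♞ ♝ ♛ ♚ ♝ · ♜│8
7│♟ ♟ ♟ ♟ ♟ ♟ ♟ ·│7
6│· · · · · · · ♞│6
5│· · · · · · · ♟│5
4│♙ · · · · · · ·│4
3│· · ♘ · · · · ·│3
2│· ♙ ♙ ♙ ♙ ♙ ♙ ♙│2
1│♖ · ♗ ♕ ♔ ♗ ♘ ♖│1
  ─────────────────
  a b c d e f g h

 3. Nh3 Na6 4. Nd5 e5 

  a b c d e f g h
  ─────────────────
8│♜ · ♝ ♛ ♚ ♝ · ♜│8
7│♟ ♟ ♟ ♟ · ♟ ♟ ·│7
6│♞ · · · · · · ♞│6
5│· · · ♘ ♟ · · ♟│5
4│♙ · · · · · · ·│4
3│· · · · · · · ♘│3
2│· ♙ ♙ ♙ ♙ ♙ ♙ ♙│2
1│♖ · ♗ ♕ ♔ ♗ · ♖│1
  ─────────────────
  a b c d e f g h

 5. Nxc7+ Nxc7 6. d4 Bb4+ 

  a b c d e f g h
  ─────────────────
8│♜ · ♝ ♛ ♚ · · ♜│8
7│♟ ♟ ♞ ♟ · ♟ ♟ ·│7
6│· · · · · · · ♞│6
5│· · · · ♟ · · ♟│5
4│♙ ♝ · ♙ · · · ·│4
3│· · · · · · · ♘│3
2│· ♙ ♙ · ♙ ♙ ♙ ♙│2
1│♖ · ♗ ♕ ♔ ♗ · ♖│1
  ─────────────────
  a b c d e f g h

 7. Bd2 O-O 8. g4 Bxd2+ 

  a b c d e f g h
  ─────────────────
8│♜ · ♝ ♛ · ♜ ♚ ·│8
7│♟ ♟ ♞ ♟ · ♟ ♟ ·│7
6│· · · · · · · ♞│6
5│· · · · ♟ · · ♟│5
4│♙ · · ♙ · · ♙ ·│4
3│· · · · · · · ♘│3
2│· ♙ ♙ ♝ ♙ ♙ · ♙│2
1│♖ · · ♕ ♔ ♗ · ♖│1
  ─────────────────
  a b c d e f g h

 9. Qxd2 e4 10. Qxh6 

  a b c d e f g h
  ─────────────────
8│♜ · ♝ ♛ · ♜ ♚ ·│8
7│♟ ♟ ♞ ♟ · ♟ ♟ ·│7
6│· · · · · · · ♕│6
5│· · · · · · · ♟│5
4│♙ · · ♙ ♟ · ♙ ·│4
3│· · · · · · · ♘│3
2│· ♙ ♙ · ♙ ♙ · ♙│2
1│♖ · · · ♔ ♗ · ♖│1
  ─────────────────
  a b c d e f g h


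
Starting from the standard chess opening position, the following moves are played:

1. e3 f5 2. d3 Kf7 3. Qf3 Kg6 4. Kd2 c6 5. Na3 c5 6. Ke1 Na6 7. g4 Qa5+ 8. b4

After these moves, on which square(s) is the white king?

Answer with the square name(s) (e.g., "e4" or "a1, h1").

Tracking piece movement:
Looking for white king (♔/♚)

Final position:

  a b c d e f g h
  ─────────────────
8│♜ · ♝ · · ♝ ♞ ♜│8
7│♟ ♟ · ♟ ♟ · ♟ ♟│7
6│♞ · · · · · ♚ ·│6
5│♛ · ♟ · · ♟ · ·│5
4│· ♙ · · · · ♙ ·│4
3│♘ · · ♙ ♙ ♕ · ·│3
2│♙ · ♙ · · ♙ · ♙│2
1│♖ · ♗ · ♔ ♗ ♘ ♖│1
  ─────────────────
  a b c d e f g h


e1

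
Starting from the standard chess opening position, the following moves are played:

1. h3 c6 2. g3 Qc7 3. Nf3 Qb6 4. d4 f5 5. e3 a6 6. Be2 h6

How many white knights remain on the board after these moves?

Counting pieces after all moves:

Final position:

  a b c d e f g h
  ─────────────────
8│♜ ♞ ♝ · ♚ ♝ ♞ ♜│8
7│· ♟ · ♟ ♟ · ♟ ·│7
6│♟ ♛ ♟ · · · · ♟│6
5│· · · · · ♟ · ·│5
4│· · · ♙ · · · ·│4
3│· · · · ♙ ♘ ♙ ♙│3
2│♙ ♙ ♙ · ♗ ♙ · ·│2
1│♖ ♘ ♗ ♕ ♔ · · ♖│1
  ─────────────────
  a b c d e f g h


2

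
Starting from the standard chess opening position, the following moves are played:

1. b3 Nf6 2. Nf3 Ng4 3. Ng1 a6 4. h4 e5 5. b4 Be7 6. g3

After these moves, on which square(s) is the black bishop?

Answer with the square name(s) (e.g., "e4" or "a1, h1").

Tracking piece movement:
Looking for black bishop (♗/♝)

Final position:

  a b c d e f g h
  ─────────────────
8│♜ ♞ ♝ ♛ ♚ · · ♜│8
7│· ♟ ♟ ♟ ♝ ♟ ♟ ♟│7
6│♟ · · · · · · ·│6
5│· · · · ♟ · · ·│5
4│· ♙ · · · · ♞ ♙│4
3│· · · · · · ♙ ·│3
2│♙ · ♙ ♙ ♙ ♙ · ·│2
1│♖ ♘ ♗ ♕ ♔ ♗ ♘ ♖│1
  ─────────────────
  a b c d e f g h


c8, e7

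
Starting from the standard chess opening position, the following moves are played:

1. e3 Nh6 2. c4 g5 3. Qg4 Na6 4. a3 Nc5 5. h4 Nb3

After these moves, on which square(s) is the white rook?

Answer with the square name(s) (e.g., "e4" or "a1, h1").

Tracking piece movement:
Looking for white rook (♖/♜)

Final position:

  a b c d e f g h
  ─────────────────
8│♜ · ♝ ♛ ♚ ♝ · ♜│8
7│♟ ♟ ♟ ♟ ♟ ♟ · ♟│7
6│· · · · · · · ♞│6
5│· · · · · · ♟ ·│5
4│· · ♙ · · · ♕ ♙│4
3│♙ ♞ · · ♙ · · ·│3
2│· ♙ · ♙ · ♙ ♙ ·│2
1│♖ ♘ ♗ · ♔ ♗ ♘ ♖│1
  ─────────────────
  a b c d e f g h


a1, h1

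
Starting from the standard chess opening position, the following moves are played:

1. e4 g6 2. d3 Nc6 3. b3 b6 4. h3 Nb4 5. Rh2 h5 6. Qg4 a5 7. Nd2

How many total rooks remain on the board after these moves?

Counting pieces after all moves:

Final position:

  a b c d e f g h
  ─────────────────
8│♜ · ♝ ♛ ♚ ♝ ♞ ♜│8
7│· · ♟ ♟ ♟ ♟ · ·│7
6│· ♟ · · · · ♟ ·│6
5│♟ · · · · · · ♟│5
4│· ♞ · · ♙ · ♕ ·│4
3│· ♙ · ♙ · · · ♙│3
2│♙ · ♙ ♘ · ♙ ♙ ♖│2
1│♖ · ♗ · ♔ ♗ ♘ ·│1
  ─────────────────
  a b c d e f g h


4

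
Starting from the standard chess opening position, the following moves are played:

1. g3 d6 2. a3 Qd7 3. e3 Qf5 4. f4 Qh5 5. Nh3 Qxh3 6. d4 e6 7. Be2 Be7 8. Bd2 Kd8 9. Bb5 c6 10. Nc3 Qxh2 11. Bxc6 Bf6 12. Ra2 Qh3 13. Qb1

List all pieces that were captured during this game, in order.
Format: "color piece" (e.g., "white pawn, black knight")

Tracking captures:
  Qxh3: captured white knight
  Qxh2: captured white pawn
  Bxc6: captured black pawn

white knight, white pawn, black pawn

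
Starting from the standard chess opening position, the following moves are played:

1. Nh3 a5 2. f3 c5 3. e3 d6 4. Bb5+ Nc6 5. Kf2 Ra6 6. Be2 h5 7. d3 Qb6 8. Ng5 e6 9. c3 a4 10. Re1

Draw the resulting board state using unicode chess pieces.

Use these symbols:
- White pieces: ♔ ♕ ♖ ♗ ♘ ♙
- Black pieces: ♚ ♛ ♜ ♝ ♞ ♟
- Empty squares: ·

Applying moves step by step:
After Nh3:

♜ ♞ ♝ ♛ ♚ ♝ ♞ ♜
♟ ♟ ♟ ♟ ♟ ♟ ♟ ♟
· · · · · · · ·
· · · · · · · ·
· · · · · · · ·
· · · · · · · ♘
♙ ♙ ♙ ♙ ♙ ♙ ♙ ♙
♖ ♘ ♗ ♕ ♔ ♗ · ♖


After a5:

♜ ♞ ♝ ♛ ♚ ♝ ♞ ♜
· ♟ ♟ ♟ ♟ ♟ ♟ ♟
· · · · · · · ·
♟ · · · · · · ·
· · · · · · · ·
· · · · · · · ♘
♙ ♙ ♙ ♙ ♙ ♙ ♙ ♙
♖ ♘ ♗ ♕ ♔ ♗ · ♖


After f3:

♜ ♞ ♝ ♛ ♚ ♝ ♞ ♜
· ♟ ♟ ♟ ♟ ♟ ♟ ♟
· · · · · · · ·
♟ · · · · · · ·
· · · · · · · ·
· · · · · ♙ · ♘
♙ ♙ ♙ ♙ ♙ · ♙ ♙
♖ ♘ ♗ ♕ ♔ ♗ · ♖


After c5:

♜ ♞ ♝ ♛ ♚ ♝ ♞ ♜
· ♟ · ♟ ♟ ♟ ♟ ♟
· · · · · · · ·
♟ · ♟ · · · · ·
· · · · · · · ·
· · · · · ♙ · ♘
♙ ♙ ♙ ♙ ♙ · ♙ ♙
♖ ♘ ♗ ♕ ♔ ♗ · ♖


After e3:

♜ ♞ ♝ ♛ ♚ ♝ ♞ ♜
· ♟ · ♟ ♟ ♟ ♟ ♟
· · · · · · · ·
♟ · ♟ · · · · ·
· · · · · · · ·
· · · · ♙ ♙ · ♘
♙ ♙ ♙ ♙ · · ♙ ♙
♖ ♘ ♗ ♕ ♔ ♗ · ♖


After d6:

♜ ♞ ♝ ♛ ♚ ♝ ♞ ♜
· ♟ · · ♟ ♟ ♟ ♟
· · · ♟ · · · ·
♟ · ♟ · · · · ·
· · · · · · · ·
· · · · ♙ ♙ · ♘
♙ ♙ ♙ ♙ · · ♙ ♙
♖ ♘ ♗ ♕ ♔ ♗ · ♖


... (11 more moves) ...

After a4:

· · ♝ · ♚ ♝ ♞ ♜
· ♟ · · · ♟ ♟ ·
♜ ♛ ♞ ♟ ♟ · · ·
· · ♟ · · · ♘ ♟
♟ · · · · · · ·
· · ♙ ♙ ♙ ♙ · ·
♙ ♙ · · ♗ ♔ ♙ ♙
♖ ♘ ♗ ♕ · · · ♖


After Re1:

· · ♝ · ♚ ♝ ♞ ♜
· ♟ · · · ♟ ♟ ·
♜ ♛ ♞ ♟ ♟ · · ·
· · ♟ · · · ♘ ♟
♟ · · · · · · ·
· · ♙ ♙ ♙ ♙ · ·
♙ ♙ · · ♗ ♔ ♙ ♙
♖ ♘ ♗ ♕ ♖ · · ·



  a b c d e f g h
  ─────────────────
8│· · ♝ · ♚ ♝ ♞ ♜│8
7│· ♟ · · · ♟ ♟ ·│7
6│♜ ♛ ♞ ♟ ♟ · · ·│6
5│· · ♟ · · · ♘ ♟│5
4│♟ · · · · · · ·│4
3│· · ♙ ♙ ♙ ♙ · ·│3
2│♙ ♙ · · ♗ ♔ ♙ ♙│2
1│♖ ♘ ♗ ♕ ♖ · · ·│1
  ─────────────────
  a b c d e f g h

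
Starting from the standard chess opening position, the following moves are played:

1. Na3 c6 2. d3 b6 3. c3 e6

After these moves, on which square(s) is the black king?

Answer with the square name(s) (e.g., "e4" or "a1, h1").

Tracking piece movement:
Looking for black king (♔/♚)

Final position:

  a b c d e f g h
  ─────────────────
8│♜ ♞ ♝ ♛ ♚ ♝ ♞ ♜│8
7│♟ · · ♟ · ♟ ♟ ♟│7
6│· ♟ ♟ · ♟ · · ·│6
5│· · · · · · · ·│5
4│· · · · · · · ·│4
3│♘ · ♙ ♙ · · · ·│3
2│♙ ♙ · · ♙ ♙ ♙ ♙│2
1│♖ · ♗ ♕ ♔ ♗ ♘ ♖│1
  ─────────────────
  a b c d e f g h


e8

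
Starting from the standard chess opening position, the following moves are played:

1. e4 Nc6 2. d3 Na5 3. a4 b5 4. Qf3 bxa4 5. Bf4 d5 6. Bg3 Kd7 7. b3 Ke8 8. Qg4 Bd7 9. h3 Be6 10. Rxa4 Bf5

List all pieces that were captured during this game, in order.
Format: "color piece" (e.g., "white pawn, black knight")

Tracking captures:
  bxa4: captured white pawn
  Rxa4: captured black pawn

white pawn, black pawn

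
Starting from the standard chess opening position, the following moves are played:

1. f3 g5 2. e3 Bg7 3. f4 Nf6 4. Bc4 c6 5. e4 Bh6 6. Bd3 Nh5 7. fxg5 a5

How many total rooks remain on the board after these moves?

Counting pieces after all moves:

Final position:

  a b c d e f g h
  ─────────────────
8│♜ ♞ ♝ ♛ ♚ · · ♜│8
7│· ♟ · ♟ ♟ ♟ · ♟│7
6│· · ♟ · · · · ♝│6
5│♟ · · · · · ♙ ♞│5
4│· · · · ♙ · · ·│4
3│· · · ♗ · · · ·│3
2│♙ ♙ ♙ ♙ · · ♙ ♙│2
1│♖ ♘ ♗ ♕ ♔ · ♘ ♖│1
  ─────────────────
  a b c d e f g h


4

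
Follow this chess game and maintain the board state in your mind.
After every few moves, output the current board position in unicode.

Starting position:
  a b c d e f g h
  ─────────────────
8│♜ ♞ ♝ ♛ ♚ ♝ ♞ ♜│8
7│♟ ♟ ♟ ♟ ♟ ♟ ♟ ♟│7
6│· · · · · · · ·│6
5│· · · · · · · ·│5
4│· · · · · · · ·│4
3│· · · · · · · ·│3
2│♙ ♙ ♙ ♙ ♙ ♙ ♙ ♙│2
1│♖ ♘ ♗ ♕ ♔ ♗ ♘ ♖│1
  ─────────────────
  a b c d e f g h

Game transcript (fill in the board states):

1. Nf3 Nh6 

  a b c d e f g h
  ─────────────────
8│♜ ♞ ♝ ♛ ♚ ♝ · ♜│8
7│♟ ♟ ♟ ♟ ♟ ♟ ♟ ♟│7
6│· · · · · · · ♞│6
5│· · · · · · · ·│5
4│· · · · · · · ·│4
3│· · · · · ♘ · ·│3
2│♙ ♙ ♙ ♙ ♙ ♙ ♙ ♙│2
1│♖ ♘ ♗ ♕ ♔ ♗ · ♖│1
  ─────────────────
  a b c d e f g h

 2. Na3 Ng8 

  a b c d e f g h
  ─────────────────
8│♜ ♞ ♝ ♛ ♚ ♝ ♞ ♜│8
7│♟ ♟ ♟ ♟ ♟ ♟ ♟ ♟│7
6│· · · · · · · ·│6
5│· · · · · · · ·│5
4│· · · · · · · ·│4
3│♘ · · · · ♘ · ·│3
2│♙ ♙ ♙ ♙ ♙ ♙ ♙ ♙│2
1│♖ · ♗ ♕ ♔ ♗ · ♖│1
  ─────────────────
  a b c d e f g h

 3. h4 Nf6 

  a b c d e f g h
  ─────────────────
8│♜ ♞ ♝ ♛ ♚ ♝ · ♜│8
7│♟ ♟ ♟ ♟ ♟ ♟ ♟ ♟│7
6│· · · · · ♞ · ·│6
5│· · · · · · · ·│5
4│· · · · · · · ♙│4
3│♘ · · · · ♘ · ·│3
2│♙ ♙ ♙ ♙ ♙ ♙ ♙ ·│2
1│♖ · ♗ ♕ ♔ ♗ · ♖│1
  ─────────────────
  a b c d e f g h

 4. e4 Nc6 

  a b c d e f g h
  ─────────────────
8│♜ · ♝ ♛ ♚ ♝ · ♜│8
7│♟ ♟ ♟ ♟ ♟ ♟ ♟ ♟│7
6│· · ♞ · · ♞ · ·│6
5│· · · · · · · ·│5
4│· · · · ♙ · · ♙│4
3│♘ · · · · ♘ · ·│3
2│♙ ♙ ♙ ♙ · ♙ ♙ ·│2
1│♖ · ♗ ♕ ♔ ♗ · ♖│1
  ─────────────────
  a b c d e f g h



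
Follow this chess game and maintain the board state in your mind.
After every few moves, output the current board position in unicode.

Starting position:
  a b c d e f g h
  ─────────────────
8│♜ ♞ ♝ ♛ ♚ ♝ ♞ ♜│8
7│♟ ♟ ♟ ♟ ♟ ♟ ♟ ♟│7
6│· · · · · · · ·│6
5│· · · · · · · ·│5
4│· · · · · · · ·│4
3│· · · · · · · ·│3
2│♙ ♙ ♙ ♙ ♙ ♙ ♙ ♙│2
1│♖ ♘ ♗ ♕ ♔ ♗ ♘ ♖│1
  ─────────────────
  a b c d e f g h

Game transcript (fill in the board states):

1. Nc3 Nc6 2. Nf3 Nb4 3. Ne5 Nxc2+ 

  a b c d e f g h
  ─────────────────
8│♜ · ♝ ♛ ♚ ♝ ♞ ♜│8
7│♟ ♟ ♟ ♟ ♟ ♟ ♟ ♟│7
6│· · · · · · · ·│6
5│· · · · ♘ · · ·│5
4│· · · · · · · ·│4
3│· · ♘ · · · · ·│3
2│♙ ♙ ♞ ♙ ♙ ♙ ♙ ♙│2
1│♖ · ♗ ♕ ♔ ♗ · ♖│1
  ─────────────────
  a b c d e f g h

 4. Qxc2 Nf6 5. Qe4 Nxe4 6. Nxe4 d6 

  a b c d e f g h
  ─────────────────
8│♜ · ♝ ♛ ♚ ♝ · ♜│8
7│♟ ♟ ♟ · ♟ ♟ ♟ ♟│7
6│· · · ♟ · · · ·│6
5│· · · · ♘ · · ·│5
4│· · · · ♘ · · ·│4
3│· · · · · · · ·│3
2│♙ ♙ · ♙ ♙ ♙ ♙ ♙│2
1│♖ · ♗ · ♔ ♗ · ♖│1
  ─────────────────
  a b c d e f g h

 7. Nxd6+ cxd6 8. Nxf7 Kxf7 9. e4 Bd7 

  a b c d e f g h
  ─────────────────
8│♜ · · ♛ · ♝ · ♜│8
7│♟ ♟ · ♝ ♟ ♚ ♟ ♟│7
6│· · · ♟ · · · ·│6
5│· · · · · · · ·│5
4│· · · · ♙ · · ·│4
3│· · · · · · · ·│3
2│♙ ♙ · ♙ · ♙ ♙ ♙│2
1│♖ · ♗ · ♔ ♗ · ♖│1
  ─────────────────
  a b c d e f g h

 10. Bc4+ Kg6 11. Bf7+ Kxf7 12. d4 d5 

  a b c d e f g h
  ─────────────────
8│♜ · · ♛ · ♝ · ♜│8
7│♟ ♟ · ♝ ♟ ♚ ♟ ♟│7
6│· · · · · · · ·│6
5│· · · ♟ · · · ·│5
4│· · · ♙ ♙ · · ·│4
3│· · · · · · · ·│3
2│♙ ♙ · · · ♙ ♙ ♙│2
1│♖ · ♗ · ♔ · · ♖│1
  ─────────────────
  a b c d e f g h

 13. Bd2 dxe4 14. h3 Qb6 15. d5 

  a b c d e f g h
  ─────────────────
8│♜ · · · · ♝ · ♜│8
7│♟ ♟ · ♝ ♟ ♚ ♟ ♟│7
6│· ♛ · · · · · ·│6
5│· · · ♙ · · · ·│5
4│· · · · ♟ · · ·│4
3│· · · · · · · ♙│3
2│♙ ♙ · ♗ · ♙ ♙ ·│2
1│♖ · · · ♔ · · ♖│1
  ─────────────────
  a b c d e f g h
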